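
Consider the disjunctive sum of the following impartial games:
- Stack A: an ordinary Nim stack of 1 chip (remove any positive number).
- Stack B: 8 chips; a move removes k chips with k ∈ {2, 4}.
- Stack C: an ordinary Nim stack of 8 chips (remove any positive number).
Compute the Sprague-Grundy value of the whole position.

8

Stack A is a plain Nim stack of size 1, so its Grundy value is 1.
Grundy values for stack B (subtraction set {2, 4}):
k:     0  1  2  3  4  5  6  7  8
g(k):  0  0  1  1  2  2  0  0  1
So g(8) = 1.
Stack C is a plain Nim stack of size 8, so its Grundy value is 8.
By the Sprague-Grundy theorem, the Grundy value of a sum of independent games is the XOR of the component values.
Combined value = 1 ⊕ 1 ⊕ 8 = 8.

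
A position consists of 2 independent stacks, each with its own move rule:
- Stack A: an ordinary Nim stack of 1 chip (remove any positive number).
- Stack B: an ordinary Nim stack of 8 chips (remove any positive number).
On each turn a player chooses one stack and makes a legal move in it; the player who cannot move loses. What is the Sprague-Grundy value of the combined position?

9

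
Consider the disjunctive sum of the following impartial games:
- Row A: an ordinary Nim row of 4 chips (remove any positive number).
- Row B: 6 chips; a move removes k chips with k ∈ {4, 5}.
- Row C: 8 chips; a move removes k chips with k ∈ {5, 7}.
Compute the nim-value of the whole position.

Row A is a plain Nim row of size 4, so its Grundy value is 4.
Build the Grundy sequence for row B with g(k) = mex{g(k−s) : s ∈ {4, 5}, s ≤ k}:
k:     0  1  2  3  4  5  6
g(k):  0  0  0  0  1  1  1
So g(6) = 1.
For row C, compute g(0), g(1), … with moves {5, 7}:
k:     0  1  2  3  4  5  6  7  8
g(k):  0  0  0  0  0  1  1  1  1
So g(8) = 1.
By the Sprague-Grundy theorem, the Grundy value of a sum of independent games is the XOR of the component values.
Combined value = 4 ⊕ 1 ⊕ 1 = 4.

4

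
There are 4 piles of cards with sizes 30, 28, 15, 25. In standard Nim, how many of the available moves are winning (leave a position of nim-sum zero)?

3

Bitwise XOR of the heap sizes:
  11110  (30)
  11100  (28)
  01111  (15)
  11001  (25)
  -----
  10100  (20)
The overall nim-sum is X = 20. A pile of size p has a winning move iff p XOR X < p (reduce it to p XOR X).
  30: 30 XOR 20 = 10 < 30 — winning move (to 10).
  28: 28 XOR 20 = 8 < 28 — winning move (to 8).
  15: 15 XOR 20 = 27 ≥ 15 — no move.
  25: 25 XOR 20 = 13 < 25 — winning move (to 13).
That gives 3 winning moves.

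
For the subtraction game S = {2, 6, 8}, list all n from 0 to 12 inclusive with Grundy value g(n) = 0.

Compute g(0), g(1), … for moves {2, 6, 8}:
g(0) = mex{} = 0
g(1) = mex{} = 0
g(2) = mex{0} = 1
g(3) = mex{0} = 1
g(4) = mex{1} = 0
g(5) = mex{1} = 0
g(6) = mex{0} = 1
g(7) = mex{0} = 1
g(8) = mex{0,1} = 2
g(9) = mex{0,1} = 2
g(10) = mex{0,1,2} = 3
g(11) = mex{0,1,2} = 3
g(12) = mex{0,1,3} = 2
The P-positions (g = 0) in 0..12 are 0, 1, 4, 5.

0, 1, 4, 5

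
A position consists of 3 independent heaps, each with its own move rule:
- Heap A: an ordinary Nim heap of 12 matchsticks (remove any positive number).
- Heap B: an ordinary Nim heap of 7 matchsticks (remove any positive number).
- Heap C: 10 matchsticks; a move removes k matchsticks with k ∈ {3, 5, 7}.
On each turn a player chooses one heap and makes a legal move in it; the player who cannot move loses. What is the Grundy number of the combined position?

Heap A is a plain Nim heap of size 12, so its Grundy value is 12.
Heap B is a plain Nim heap of size 7, so its Grundy value is 7.
Build the Grundy sequence for heap C with g(k) = mex{g(k−s) : s ∈ {3, 5, 7}, s ≤ k}:
k:     0  1  2  3  4  5  6  7  8  9 10
g(k):  0  0  0  1  1  1  2  2  2  3  0
So g(10) = 0.
By the Sprague-Grundy theorem, the Grundy value of a sum of independent games is the XOR of the component values.
Combined value = 12 ⊕ 7 ⊕ 0 = 11.

11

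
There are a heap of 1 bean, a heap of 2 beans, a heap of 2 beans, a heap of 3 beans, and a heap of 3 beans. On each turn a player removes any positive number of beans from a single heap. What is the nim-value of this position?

In binary:
  01  (1)
  10  (2)
  10  (2)
  11  (3)
  11  (3)
  --
  01  (1)

1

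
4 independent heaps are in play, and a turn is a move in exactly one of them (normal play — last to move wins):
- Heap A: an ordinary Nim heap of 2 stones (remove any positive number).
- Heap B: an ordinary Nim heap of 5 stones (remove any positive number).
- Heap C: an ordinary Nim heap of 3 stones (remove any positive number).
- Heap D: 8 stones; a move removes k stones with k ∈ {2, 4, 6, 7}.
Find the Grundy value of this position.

Heap A is a plain Nim heap of size 2, so its Grundy value is 2.
Heap B is a plain Nim heap of size 5, so its Grundy value is 5.
Heap C is a plain Nim heap of size 3, so its Grundy value is 3.
Build the Grundy sequence for heap D with g(k) = mex{g(k−s) : s ∈ {2, 4, 6, 7}, s ≤ k}:
g(0) = mex{} = 0
g(1) = mex{} = 0
g(2) = mex{0} = 1
g(3) = mex{0} = 1
g(4) = mex{0,1} = 2
g(5) = mex{0,1} = 2
g(6) = mex{0,1,2} = 3
g(7) = mex{0,1,2} = 3
g(8) = mex{0,1,2,3} = 4
So g(8) = 4.
By the Sprague-Grundy theorem, the Grundy value of a sum of independent games is the XOR of the component values.
Combined value = 2 XOR 5 XOR 3 XOR 4 = 0.

0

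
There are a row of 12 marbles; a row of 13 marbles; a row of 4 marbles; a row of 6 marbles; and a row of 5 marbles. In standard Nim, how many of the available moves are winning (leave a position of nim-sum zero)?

Compute the nim-sum pairwise:
12 XOR 13 = 1
1 XOR 4 = 5
5 XOR 6 = 3
3 XOR 5 = 6
The overall nim-sum is X = 6. A row of size p has a winning move iff p XOR X < p (reduce it to p XOR X).
  12: 12 XOR 6 = 10 < 12 — winning move (to 10).
  13: 13 XOR 6 = 11 < 13 — winning move (to 11).
  4: 4 XOR 6 = 2 < 4 — winning move (to 2).
  6: 6 XOR 6 = 0 < 6 — winning move (to 0).
  5: 5 XOR 6 = 3 < 5 — winning move (to 3).
That gives 5 winning moves.

5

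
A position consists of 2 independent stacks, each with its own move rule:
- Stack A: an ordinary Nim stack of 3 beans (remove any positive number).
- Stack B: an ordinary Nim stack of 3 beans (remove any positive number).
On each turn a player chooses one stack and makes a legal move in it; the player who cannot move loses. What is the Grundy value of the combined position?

0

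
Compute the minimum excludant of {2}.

0 is not in the set, so the mex is 0.

0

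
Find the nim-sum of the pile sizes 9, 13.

4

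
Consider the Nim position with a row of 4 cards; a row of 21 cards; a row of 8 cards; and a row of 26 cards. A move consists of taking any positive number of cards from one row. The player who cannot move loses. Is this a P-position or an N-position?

In binary:
  00100  (4)
  10101  (21)
  01000  (8)
  11010  (26)
  -----
  00011  (3)
The nim-sum is 3 ≠ 0, so this is an N-position: the player to move can win.

N-position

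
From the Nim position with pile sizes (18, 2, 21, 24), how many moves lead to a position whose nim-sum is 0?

3

Nim-sum: 18 ^ 2 ^ 21 ^ 24 = 29.
The overall nim-sum is X = 29. A pile of size p has a winning move iff p XOR X < p (reduce it to p XOR X).
  18: 18 XOR 29 = 15 < 18 — winning move (to 15).
  2: 2 XOR 29 = 31 ≥ 2 — no move.
  21: 21 XOR 29 = 8 < 21 — winning move (to 8).
  24: 24 XOR 29 = 5 < 24 — winning move (to 5).
That gives 3 winning moves.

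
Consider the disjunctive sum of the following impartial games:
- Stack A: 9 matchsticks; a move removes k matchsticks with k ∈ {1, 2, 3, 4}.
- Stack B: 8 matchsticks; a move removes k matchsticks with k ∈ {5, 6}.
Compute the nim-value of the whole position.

Grundy values for stack A (subtraction set {1, 2, 3, 4}):
k:     0  1  2  3  4  5  6  7  8  9
g(k):  0  1  2  3  4  0  1  2  3  4
So g(9) = 4.
Build the Grundy sequence for stack B with g(k) = mex{g(k−s) : s ∈ {5, 6}, s ≤ k}:
g(0) = mex{} = 0
g(1) = mex{} = 0
g(2) = mex{} = 0
g(3) = mex{} = 0
g(4) = mex{} = 0
g(5) = mex{0} = 1
g(6) = mex{0} = 1
g(7) = mex{0} = 1
g(8) = mex{0} = 1
So g(8) = 1.
The value of a disjunctive sum is the nim-sum of the parts.
Combined value = 4 XOR 1 = 5.

5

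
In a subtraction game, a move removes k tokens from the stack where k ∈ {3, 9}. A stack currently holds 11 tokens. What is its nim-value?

1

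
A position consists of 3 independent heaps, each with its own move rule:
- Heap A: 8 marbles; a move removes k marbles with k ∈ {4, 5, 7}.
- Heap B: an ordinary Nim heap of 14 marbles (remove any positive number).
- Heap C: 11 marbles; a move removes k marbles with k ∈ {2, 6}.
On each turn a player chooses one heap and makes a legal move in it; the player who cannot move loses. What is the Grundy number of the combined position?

13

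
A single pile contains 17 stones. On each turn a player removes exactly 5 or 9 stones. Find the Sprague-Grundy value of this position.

Compute g(0), g(1), … for moves {5, 9}:
k:     0  1  2  3  4  5  6  7  8  9 10 11 12 13 14 15 16 17
g(k):  0  0  0  0  0  1  1  1  1  1  2  2  2  2  0  0  0  0
So g(17) = 0.

0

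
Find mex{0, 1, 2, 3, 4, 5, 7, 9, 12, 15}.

6

The values 0, 1, 2, 3, 4, 5 are all present; 6 is the first non-negative integer missing from the set.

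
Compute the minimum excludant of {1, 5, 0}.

2

The values 0, 1 are all present; 2 is the first non-negative integer missing from the set.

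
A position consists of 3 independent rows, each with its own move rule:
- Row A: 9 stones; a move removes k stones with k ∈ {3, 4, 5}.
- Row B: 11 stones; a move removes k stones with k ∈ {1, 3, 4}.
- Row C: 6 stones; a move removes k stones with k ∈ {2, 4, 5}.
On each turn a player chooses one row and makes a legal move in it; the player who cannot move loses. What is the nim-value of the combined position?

1

Grundy values for row A (subtraction set {3, 4, 5}):
k:     0  1  2  3  4  5  6  7  8  9
g(k):  0  0  0  1  1  1  2  2  0  0
So g(9) = 0.
Build the Grundy sequence for row B with g(k) = mex{g(k−s) : s ∈ {1, 3, 4}, s ≤ k}:
k:     0  1  2  3  4  5  6  7  8  9 10 11
g(k):  0  1  0  1  2  3  2  0  1  0  1  2
So g(11) = 2.
Build the Grundy sequence for row C with g(k) = mex{g(k−s) : s ∈ {2, 4, 5}, s ≤ k}:
g(0) = mex{} = 0
g(1) = mex{} = 0
g(2) = mex{0} = 1
g(3) = mex{0} = 1
g(4) = mex{0,1} = 2
g(5) = mex{0,1} = 2
g(6) = mex{0,1,2} = 3
So g(6) = 3.
By the Sprague-Grundy theorem, the Grundy value of a sum of independent games is the XOR of the component values.
Combined value = 0 ⊕ 2 ⊕ 3 = 1.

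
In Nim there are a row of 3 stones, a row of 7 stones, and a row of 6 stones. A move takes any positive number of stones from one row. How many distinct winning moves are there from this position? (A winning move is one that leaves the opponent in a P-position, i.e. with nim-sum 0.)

Nim-sum: 3 XOR 7 XOR 6 = 2.
The overall nim-sum is X = 2. A row of size p has a winning move iff p XOR X < p (reduce it to p XOR X).
  3: 3 XOR 2 = 1 < 3 — winning move (to 1).
  7: 7 XOR 2 = 5 < 7 — winning move (to 5).
  6: 6 XOR 2 = 4 < 6 — winning move (to 4).
That gives 3 winning moves.

3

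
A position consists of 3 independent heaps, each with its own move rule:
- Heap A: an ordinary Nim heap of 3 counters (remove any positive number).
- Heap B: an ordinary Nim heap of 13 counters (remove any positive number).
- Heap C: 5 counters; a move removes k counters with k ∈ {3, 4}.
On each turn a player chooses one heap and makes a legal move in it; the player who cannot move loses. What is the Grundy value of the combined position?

Heap A is a plain Nim heap of size 3, so its Grundy value is 3.
Heap B is a plain Nim heap of size 13, so its Grundy value is 13.
Build the Grundy sequence for heap C with g(k) = mex{g(k−s) : s ∈ {3, 4}, s ≤ k}:
k:     0  1  2  3  4  5
g(k):  0  0  0  1  1  1
So g(5) = 1.
By the Sprague-Grundy theorem, the Grundy value of a sum of independent games is the XOR of the component values.
Combined value = 3 XOR 13 XOR 1 = 15.

15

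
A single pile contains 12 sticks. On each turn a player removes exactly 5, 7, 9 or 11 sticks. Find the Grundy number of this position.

2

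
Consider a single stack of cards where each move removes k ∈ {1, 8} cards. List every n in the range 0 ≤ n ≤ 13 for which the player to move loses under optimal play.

0, 2, 4, 6, 9, 11, 13

Compute g(0), g(1), … for moves {1, 8}:
g(0) = mex{} = 0
g(1) = mex{0} = 1
g(2) = mex{1} = 0
g(3) = mex{0} = 1
g(4) = mex{1} = 0
g(5) = mex{0} = 1
g(6) = mex{1} = 0
g(7) = mex{0} = 1
g(8) = mex{0,1} = 2
g(9) = mex{1,2} = 0
g(10) = mex{0} = 1
g(11) = mex{1} = 0
g(12) = mex{0} = 1
g(13) = mex{1} = 0
The P-positions (g = 0) in 0..13 are 0, 2, 4, 6, 9, 11, 13.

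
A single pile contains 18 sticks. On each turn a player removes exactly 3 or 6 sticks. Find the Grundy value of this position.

Compute g(0), g(1), … for moves {3, 6}:
k:     0  1  2  3  4  5  6  7  8  9 10 11 12 13 14 15 16 17 18
g(k):  0  0  0  1  1  1  2  2  2  0  0  0  1  1  1  2  2  2  0
So g(18) = 0.

0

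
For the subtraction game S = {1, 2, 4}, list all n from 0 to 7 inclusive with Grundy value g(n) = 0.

Build the Grundy sequence with g(k) = mex{g(k−s) : s ∈ {1, 2, 4}, s ≤ k}:
k:     0  1  2  3  4  5  6  7
g(k):  0  1  2  0  1  2  0  1
The P-positions (g = 0) in 0..7 are 0, 3, 6.

0, 3, 6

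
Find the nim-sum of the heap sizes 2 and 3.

1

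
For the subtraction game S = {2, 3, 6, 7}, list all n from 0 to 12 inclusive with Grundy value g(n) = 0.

Build the Grundy sequence with g(k) = mex{g(k−s) : s ∈ {2, 3, 6, 7}, s ≤ k}:
k:     0  1  2  3  4  5  6  7  8  9 10 11 12
g(k):  0  0  1  1  2  0  3  1  2  0  0  1  1
The P-positions (g = 0) in 0..12 are 0, 1, 5, 9, 10.

0, 1, 5, 9, 10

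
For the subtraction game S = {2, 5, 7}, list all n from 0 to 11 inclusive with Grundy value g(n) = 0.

0, 1, 4, 10

Grundy values for subtraction set {2, 5, 7}:
k:     0  1  2  3  4  5  6  7  8  9 10 11
g(k):  0  0  1  1  0  2  1  3  2  2  0  3
The P-positions (g = 0) in 0..11 are 0, 1, 4, 10.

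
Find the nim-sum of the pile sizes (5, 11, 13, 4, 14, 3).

10

Write each in binary and XOR column by column:
  0101  (5)
  1011  (11)
  1101  (13)
  0100  (4)
  1110  (14)
  0011  (3)
  ----
  1010  (10)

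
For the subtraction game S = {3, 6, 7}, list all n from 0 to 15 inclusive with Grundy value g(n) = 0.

0, 1, 2, 10, 11, 12

Grundy values for subtraction set {3, 6, 7}:
k:     0  1  2  3  4  5  6  7  8  9 10 11 12 13 14 15
g(k):  0  0  0  1  1  1  2  2  2  3  0  0  0  1  1  1
The P-positions (g = 0) in 0..15 are 0, 1, 2, 10, 11, 12.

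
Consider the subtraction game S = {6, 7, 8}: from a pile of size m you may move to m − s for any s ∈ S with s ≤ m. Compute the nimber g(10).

1

Grundy values for subtraction set {6, 7, 8}:
k:     0  1  2  3  4  5  6  7  8  9 10
g(k):  0  0  0  0  0  0  1  1  1  1  1
So g(10) = 1.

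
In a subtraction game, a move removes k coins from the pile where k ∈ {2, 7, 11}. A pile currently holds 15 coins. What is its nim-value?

Grundy values for subtraction set {2, 7, 11}:
k:     0  1  2  3  4  5  6  7  8  9 10 11 12 13 14 15
g(k):  0  0  1  1  0  0  1  1  2  0  0  1  1  0  0  1
So g(15) = 1.

1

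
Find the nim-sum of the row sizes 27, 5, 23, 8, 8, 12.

5

In binary:
  11011  (27)
  00101  (5)
  10111  (23)
  01000  (8)
  01000  (8)
  01100  (12)
  -----
  00101  (5)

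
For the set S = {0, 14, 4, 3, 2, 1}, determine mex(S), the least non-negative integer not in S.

5

The values 0, 1, 2, 3, 4 are all present; 5 is the first non-negative integer missing from the set.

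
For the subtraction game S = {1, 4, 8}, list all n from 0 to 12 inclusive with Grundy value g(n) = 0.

Grundy values for subtraction set {1, 4, 8}:
k:     0  1  2  3  4  5  6  7  8  9 10 11 12
g(k):  0  1  0  1  2  0  1  0  1  2  3  2  0
The P-positions (g = 0) in 0..12 are 0, 2, 5, 7, 12.

0, 2, 5, 7, 12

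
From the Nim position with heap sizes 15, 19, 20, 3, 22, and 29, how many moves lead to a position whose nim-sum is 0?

Compute the nim-sum pairwise:
15 ⊕ 19 = 28
28 ⊕ 20 = 8
8 ⊕ 3 = 11
11 ⊕ 22 = 29
29 ⊕ 29 = 0
The nim-sum is already 0, so every move leaves a nonzero nim-sum — there are no winning moves.

0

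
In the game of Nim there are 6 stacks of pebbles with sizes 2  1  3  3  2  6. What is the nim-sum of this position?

In binary:
  010  (2)
  001  (1)
  011  (3)
  011  (3)
  010  (2)
  110  (6)
  ---
  111  (7)

7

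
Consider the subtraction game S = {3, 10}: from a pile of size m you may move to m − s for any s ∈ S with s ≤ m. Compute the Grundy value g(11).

Build the Grundy sequence with g(k) = mex{g(k−s) : s ∈ {3, 10}, s ≤ k}:
k:     0  1  2  3  4  5  6  7  8  9 10 11
g(k):  0  0  0  1  1  1  0  0  0  1  1  1
So g(11) = 1.

1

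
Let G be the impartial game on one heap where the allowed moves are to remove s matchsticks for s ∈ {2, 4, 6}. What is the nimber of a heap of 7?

3

Compute g(0), g(1), … for moves {2, 4, 6}:
g(0) = mex{} = 0
g(1) = mex{} = 0
g(2) = mex{0} = 1
g(3) = mex{0} = 1
g(4) = mex{0,1} = 2
g(5) = mex{0,1} = 2
g(6) = mex{0,1,2} = 3
g(7) = mex{0,1,2} = 3
So g(7) = 3.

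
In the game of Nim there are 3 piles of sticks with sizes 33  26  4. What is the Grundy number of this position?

Nim-sum: 33 ^ 26 ^ 4 = 63.

63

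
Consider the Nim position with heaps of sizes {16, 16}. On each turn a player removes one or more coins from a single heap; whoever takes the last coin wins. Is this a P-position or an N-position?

P-position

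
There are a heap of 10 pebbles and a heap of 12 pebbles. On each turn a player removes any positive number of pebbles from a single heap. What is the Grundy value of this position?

Nim-sum: 10 ⊕ 12 = 6.

6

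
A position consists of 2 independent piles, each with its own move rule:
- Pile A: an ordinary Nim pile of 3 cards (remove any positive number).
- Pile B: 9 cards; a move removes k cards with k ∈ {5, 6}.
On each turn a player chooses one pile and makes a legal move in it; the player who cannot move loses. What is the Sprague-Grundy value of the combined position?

Pile A is a plain Nim pile of size 3, so its Grundy value is 3.
Grundy values for pile B (subtraction set {5, 6}):
g(0) = mex{} = 0
g(1) = mex{} = 0
g(2) = mex{} = 0
g(3) = mex{} = 0
g(4) = mex{} = 0
g(5) = mex{0} = 1
g(6) = mex{0} = 1
g(7) = mex{0} = 1
g(8) = mex{0} = 1
g(9) = mex{0} = 1
So g(9) = 1.
The value of a disjunctive sum is the nim-sum of the parts.
Combined value = 3 ⊕ 1 = 2.

2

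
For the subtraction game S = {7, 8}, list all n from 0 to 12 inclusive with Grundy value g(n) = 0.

Compute g(0), g(1), … for moves {7, 8}:
k:     0  1  2  3  4  5  6  7  8  9 10 11 12
g(k):  0  0  0  0  0  0  0  1  1  1  1  1  1
The P-positions (g = 0) in 0..12 are 0, 1, 2, 3, 4, 5, 6.

0, 1, 2, 3, 4, 5, 6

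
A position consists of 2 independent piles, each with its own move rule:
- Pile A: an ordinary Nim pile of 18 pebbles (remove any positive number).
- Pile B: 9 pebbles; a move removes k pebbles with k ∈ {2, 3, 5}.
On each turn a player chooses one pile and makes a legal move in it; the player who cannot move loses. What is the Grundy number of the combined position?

Pile A is a plain Nim pile of size 18, so its Grundy value is 18.
Grundy values for pile B (subtraction set {2, 3, 5}):
k:     0  1  2  3  4  5  6  7  8  9
g(k):  0  0  1  1  2  2  3  0  0  1
So g(9) = 1.
By the Sprague-Grundy theorem, the Grundy value of a sum of independent games is the XOR of the component values.
Combined value = 18 ⊕ 1 = 19.

19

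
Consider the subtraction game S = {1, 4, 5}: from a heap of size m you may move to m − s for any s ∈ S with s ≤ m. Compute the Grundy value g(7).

3

Build the Grundy sequence with g(k) = mex{g(k−s) : s ∈ {1, 4, 5}, s ≤ k}:
k:     0  1  2  3  4  5  6  7
g(k):  0  1  0  1  2  3  2  3
So g(7) = 3.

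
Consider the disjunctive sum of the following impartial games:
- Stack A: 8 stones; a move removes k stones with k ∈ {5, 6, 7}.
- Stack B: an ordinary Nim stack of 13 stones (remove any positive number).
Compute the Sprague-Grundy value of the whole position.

12

Build the Grundy sequence for stack A with g(k) = mex{g(k−s) : s ∈ {5, 6, 7}, s ≤ k}:
g(0) = mex{} = 0
g(1) = mex{} = 0
g(2) = mex{} = 0
g(3) = mex{} = 0
g(4) = mex{} = 0
g(5) = mex{0} = 1
g(6) = mex{0} = 1
g(7) = mex{0} = 1
g(8) = mex{0} = 1
So g(8) = 1.
Stack B is a plain Nim stack of size 13, so its Grundy value is 13.
The value of a disjunctive sum is the nim-sum of the parts.
Combined value = 1 XOR 13 = 12.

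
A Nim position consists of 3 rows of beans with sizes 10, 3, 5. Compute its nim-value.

12

Compute the nim-sum pairwise:
10 ⊕ 3 = 9
9 ⊕ 5 = 12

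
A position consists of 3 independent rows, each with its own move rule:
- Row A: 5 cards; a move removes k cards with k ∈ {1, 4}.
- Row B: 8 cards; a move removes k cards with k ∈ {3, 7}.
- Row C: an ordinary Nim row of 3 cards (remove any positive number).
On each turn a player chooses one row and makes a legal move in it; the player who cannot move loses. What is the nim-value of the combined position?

1

Grundy values for row A (subtraction set {1, 4}):
g(0) = mex{} = 0
g(1) = mex{0} = 1
g(2) = mex{1} = 0
g(3) = mex{0} = 1
g(4) = mex{0,1} = 2
g(5) = mex{1,2} = 0
So g(5) = 0.
Grundy values for row B (subtraction set {3, 7}):
k:     0  1  2  3  4  5  6  7  8
g(k):  0  0  0  1  1  1  0  2  2
So g(8) = 2.
Row C is a plain Nim row of size 3, so its Grundy value is 3.
By the Sprague-Grundy theorem, the Grundy value of a sum of independent games is the XOR of the component values.
Combined value = 0 ⊕ 2 ⊕ 3 = 1.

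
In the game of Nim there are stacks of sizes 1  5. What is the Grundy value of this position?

Nim-sum: 1 ⊕ 5 = 4.

4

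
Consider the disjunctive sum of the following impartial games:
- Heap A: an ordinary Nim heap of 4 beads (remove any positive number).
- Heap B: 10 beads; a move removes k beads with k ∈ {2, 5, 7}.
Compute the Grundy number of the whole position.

Heap A is a plain Nim heap of size 4, so its Grundy value is 4.
For heap B, compute g(0), g(1), … with moves {2, 5, 7}:
k:     0  1  2  3  4  5  6  7  8  9 10
g(k):  0  0  1  1  0  2  1  3  2  2  0
So g(10) = 0.
By the Sprague-Grundy theorem, the Grundy value of a sum of independent games is the XOR of the component values.
Combined value = 4 ⊕ 0 = 4.

4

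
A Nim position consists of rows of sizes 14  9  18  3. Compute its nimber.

22

Bitwise XOR of the heap sizes:
  01110  (14)
  01001  (9)
  10010  (18)
  00011  (3)
  -----
  10110  (22)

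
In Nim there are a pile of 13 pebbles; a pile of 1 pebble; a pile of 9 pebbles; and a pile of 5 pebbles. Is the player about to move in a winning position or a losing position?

Losing position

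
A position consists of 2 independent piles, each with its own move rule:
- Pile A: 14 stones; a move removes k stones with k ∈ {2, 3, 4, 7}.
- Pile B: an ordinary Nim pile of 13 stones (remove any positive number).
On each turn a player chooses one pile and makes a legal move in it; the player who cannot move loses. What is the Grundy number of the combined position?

12

Build the Grundy sequence for pile A with g(k) = mex{g(k−s) : s ∈ {2, 3, 4, 7}, s ≤ k}:
g(0) = mex{} = 0
g(1) = mex{} = 0
g(2) = mex{0} = 1
g(3) = mex{0} = 1
g(4) = mex{0,1} = 2
g(5) = mex{0,1} = 2
g(6) = mex{1,2} = 0
g(7) = mex{0,1,2} = 3
g(8) = mex{0,2} = 1
g(9) = mex{0,1,2,3} = 4
g(10) = mex{0,1,3} = 2
g(11) = mex{1,2,3,4} = 0
g(12) = mex{1,2,4} = 0
g(13) = mex{0,2,4} = 1
g(14) = mex{0,2,3} = 1
So g(14) = 1.
Pile B is a plain Nim pile of size 13, so its Grundy value is 13.
The value of a disjunctive sum is the nim-sum of the parts.
Combined value = 1 ⊕ 13 = 12.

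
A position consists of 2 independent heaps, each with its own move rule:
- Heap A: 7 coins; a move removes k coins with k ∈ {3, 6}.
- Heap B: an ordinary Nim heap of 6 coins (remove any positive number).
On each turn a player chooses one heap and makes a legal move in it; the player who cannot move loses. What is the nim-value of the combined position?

Grundy values for heap A (subtraction set {3, 6}):
g(0) = mex{} = 0
g(1) = mex{} = 0
g(2) = mex{} = 0
g(3) = mex{0} = 1
g(4) = mex{0} = 1
g(5) = mex{0} = 1
g(6) = mex{0,1} = 2
g(7) = mex{0,1} = 2
So g(7) = 2.
Heap B is a plain Nim heap of size 6, so its Grundy value is 6.
By the Sprague-Grundy theorem, the Grundy value of a sum of independent games is the XOR of the component values.
Combined value = 2 XOR 6 = 4.

4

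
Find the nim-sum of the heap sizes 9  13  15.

In binary:
  1001  (9)
  1101  (13)
  1111  (15)
  ----
  1011  (11)

11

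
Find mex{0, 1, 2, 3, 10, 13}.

The values 0, 1, 2, 3 are all present; 4 is the first non-negative integer missing from the set.

4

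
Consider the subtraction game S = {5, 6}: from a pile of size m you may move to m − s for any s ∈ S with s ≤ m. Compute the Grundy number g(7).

Grundy values for subtraction set {5, 6}:
g(0) = mex{} = 0
g(1) = mex{} = 0
g(2) = mex{} = 0
g(3) = mex{} = 0
g(4) = mex{} = 0
g(5) = mex{0} = 1
g(6) = mex{0} = 1
g(7) = mex{0} = 1
So g(7) = 1.

1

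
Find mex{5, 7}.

0

0 is not in the set, so the mex is 0.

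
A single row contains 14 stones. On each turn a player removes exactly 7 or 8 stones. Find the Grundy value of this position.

2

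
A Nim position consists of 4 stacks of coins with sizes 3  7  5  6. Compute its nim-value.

Nim-sum: 3 ^ 7 ^ 5 ^ 6 = 7.

7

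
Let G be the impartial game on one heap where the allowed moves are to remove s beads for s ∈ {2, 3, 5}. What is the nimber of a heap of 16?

1

Grundy values for subtraction set {2, 3, 5}:
k:     0  1  2  3  4  5  6  7  8  9 10 11 12 13 14 15 16
g(k):  0  0  1  1  2  2  3  0  0  1  1  2  2  3  0  0  1
So g(16) = 1.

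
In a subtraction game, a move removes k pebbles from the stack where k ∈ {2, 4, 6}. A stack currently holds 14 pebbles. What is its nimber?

Compute g(0), g(1), … for moves {2, 4, 6}:
k:     0  1  2  3  4  5  6  7  8  9 10 11 12 13 14
g(k):  0  0  1  1  2  2  3  3  0  0  1  1  2  2  3
So g(14) = 3.

3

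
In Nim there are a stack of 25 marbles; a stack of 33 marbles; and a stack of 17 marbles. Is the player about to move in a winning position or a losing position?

Write each in binary and XOR column by column:
  011001  (25)
  100001  (33)
  010001  (17)
  ------
  101001  (41)
The nim-sum is 41 ≠ 0, so this is an N-position: the player to move can win.

Winning position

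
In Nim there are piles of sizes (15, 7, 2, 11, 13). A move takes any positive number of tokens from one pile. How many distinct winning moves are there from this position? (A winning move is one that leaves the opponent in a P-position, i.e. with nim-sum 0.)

3

Compute the nim-sum pairwise:
15 ⊕ 7 = 8
8 ⊕ 2 = 10
10 ⊕ 11 = 1
1 ⊕ 13 = 12
The overall nim-sum is X = 12. A pile of size p has a winning move iff p XOR X < p (reduce it to p XOR X).
  15: 15 XOR 12 = 3 < 15 — winning move (to 3).
  7: 7 XOR 12 = 11 ≥ 7 — no move.
  2: 2 XOR 12 = 14 ≥ 2 — no move.
  11: 11 XOR 12 = 7 < 11 — winning move (to 7).
  13: 13 XOR 12 = 1 < 13 — winning move (to 1).
That gives 3 winning moves.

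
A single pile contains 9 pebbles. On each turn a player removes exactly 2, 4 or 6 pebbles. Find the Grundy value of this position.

0

Build the Grundy sequence with g(k) = mex{g(k−s) : s ∈ {2, 4, 6}, s ≤ k}:
k:     0  1  2  3  4  5  6  7  8  9
g(k):  0  0  1  1  2  2  3  3  0  0
So g(9) = 0.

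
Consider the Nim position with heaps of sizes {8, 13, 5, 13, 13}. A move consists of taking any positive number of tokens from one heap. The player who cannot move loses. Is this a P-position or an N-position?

In binary:
  1000  (8)
  1101  (13)
  0101  (5)
  1101  (13)
  1101  (13)
  ----
  0000  (0)
The nim-sum is 0, so this is a P-position: the player to move is in a losing position under optimal play.

P-position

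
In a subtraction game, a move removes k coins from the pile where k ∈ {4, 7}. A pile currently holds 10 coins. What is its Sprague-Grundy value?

Grundy values for subtraction set {4, 7}:
k:     0  1  2  3  4  5  6  7  8  9 10
g(k):  0  0  0  0  1  1  1  1  2  2  2
So g(10) = 2.

2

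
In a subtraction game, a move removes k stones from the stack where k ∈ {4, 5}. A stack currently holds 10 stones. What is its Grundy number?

Compute g(0), g(1), … for moves {4, 5}:
k:     0  1  2  3  4  5  6  7  8  9 10
g(k):  0  0  0  0  1  1  1  1  2  0  0
So g(10) = 0.

0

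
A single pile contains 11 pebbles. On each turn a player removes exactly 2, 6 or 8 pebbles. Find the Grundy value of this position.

3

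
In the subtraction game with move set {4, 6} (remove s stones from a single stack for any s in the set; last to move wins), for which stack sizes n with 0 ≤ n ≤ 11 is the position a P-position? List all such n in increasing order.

Compute g(0), g(1), … for moves {4, 6}:
g(0) = mex{} = 0
g(1) = mex{} = 0
g(2) = mex{} = 0
g(3) = mex{} = 0
g(4) = mex{0} = 1
g(5) = mex{0} = 1
g(6) = mex{0} = 1
g(7) = mex{0} = 1
g(8) = mex{0,1} = 2
g(9) = mex{0,1} = 2
g(10) = mex{1} = 0
g(11) = mex{1} = 0
The P-positions (g = 0) in 0..11 are 0, 1, 2, 3, 10, 11.

0, 1, 2, 3, 10, 11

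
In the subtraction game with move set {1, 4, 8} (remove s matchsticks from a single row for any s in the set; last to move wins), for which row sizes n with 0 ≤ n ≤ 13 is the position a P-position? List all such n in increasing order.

Compute g(0), g(1), … for moves {1, 4, 8}:
g(0) = mex{} = 0
g(1) = mex{0} = 1
g(2) = mex{1} = 0
g(3) = mex{0} = 1
g(4) = mex{0,1} = 2
g(5) = mex{1,2} = 0
g(6) = mex{0} = 1
g(7) = mex{1} = 0
g(8) = mex{0,2} = 1
g(9) = mex{0,1} = 2
g(10) = mex{0,1,2} = 3
g(11) = mex{0,1,3} = 2
g(12) = mex{1,2} = 0
g(13) = mex{0,2} = 1
The P-positions (g = 0) in 0..13 are 0, 2, 5, 7, 12.

0, 2, 5, 7, 12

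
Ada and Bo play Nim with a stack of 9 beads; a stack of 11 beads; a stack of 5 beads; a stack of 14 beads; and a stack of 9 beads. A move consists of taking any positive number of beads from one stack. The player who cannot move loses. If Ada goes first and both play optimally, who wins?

Bo wins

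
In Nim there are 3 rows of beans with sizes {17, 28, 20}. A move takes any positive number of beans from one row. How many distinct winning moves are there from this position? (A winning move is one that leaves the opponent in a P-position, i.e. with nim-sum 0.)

3

Nim-sum: 17 ⊕ 28 ⊕ 20 = 25.
The overall nim-sum is X = 25. A row of size p has a winning move iff p XOR X < p (reduce it to p XOR X).
  17: 17 XOR 25 = 8 < 17 — winning move (to 8).
  28: 28 XOR 25 = 5 < 28 — winning move (to 5).
  20: 20 XOR 25 = 13 < 20 — winning move (to 13).
That gives 3 winning moves.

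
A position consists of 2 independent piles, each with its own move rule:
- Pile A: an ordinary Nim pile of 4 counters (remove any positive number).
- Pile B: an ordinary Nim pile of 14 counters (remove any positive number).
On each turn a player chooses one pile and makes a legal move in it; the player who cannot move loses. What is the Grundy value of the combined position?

10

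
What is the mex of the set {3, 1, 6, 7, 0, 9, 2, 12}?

4

The values 0, 1, 2, 3 are all present; 4 is the first non-negative integer missing from the set.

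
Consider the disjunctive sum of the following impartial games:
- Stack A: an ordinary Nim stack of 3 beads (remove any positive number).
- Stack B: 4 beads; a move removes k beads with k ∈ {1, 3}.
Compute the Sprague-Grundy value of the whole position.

3

Stack A is a plain Nim stack of size 3, so its Grundy value is 3.
Build the Grundy sequence for stack B with g(k) = mex{g(k−s) : s ∈ {1, 3}, s ≤ k}:
g(0) = mex{} = 0
g(1) = mex{0} = 1
g(2) = mex{1} = 0
g(3) = mex{0} = 1
g(4) = mex{1} = 0
So g(4) = 0.
By the Sprague-Grundy theorem, the Grundy value of a sum of independent games is the XOR of the component values.
Combined value = 3 XOR 0 = 3.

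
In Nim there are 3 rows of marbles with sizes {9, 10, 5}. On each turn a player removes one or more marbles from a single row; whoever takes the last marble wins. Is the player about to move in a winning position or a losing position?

Compute the nim-sum pairwise:
9 ⊕ 10 = 3
3 ⊕ 5 = 6
The nim-sum is 6 ≠ 0, so this is an N-position: the player to move can win.

Winning position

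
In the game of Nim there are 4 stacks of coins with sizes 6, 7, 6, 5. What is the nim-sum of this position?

2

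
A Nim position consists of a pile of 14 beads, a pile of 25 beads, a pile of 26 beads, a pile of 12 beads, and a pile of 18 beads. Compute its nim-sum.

Bitwise XOR of the heap sizes:
  01110  (14)
  11001  (25)
  11010  (26)
  01100  (12)
  10010  (18)
  -----
  10011  (19)

19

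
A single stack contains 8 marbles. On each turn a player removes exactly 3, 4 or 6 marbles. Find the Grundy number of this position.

Build the Grundy sequence with g(k) = mex{g(k−s) : s ∈ {3, 4, 6}, s ≤ k}:
k:     0  1  2  3  4  5  6  7  8
g(k):  0  0  0  1  1  1  2  2  2
So g(8) = 2.

2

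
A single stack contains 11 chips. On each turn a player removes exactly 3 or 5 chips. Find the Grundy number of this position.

1

Build the Grundy sequence with g(k) = mex{g(k−s) : s ∈ {3, 5}, s ≤ k}:
g(0) = mex{} = 0
g(1) = mex{} = 0
g(2) = mex{} = 0
g(3) = mex{0} = 1
g(4) = mex{0} = 1
g(5) = mex{0} = 1
g(6) = mex{0,1} = 2
g(7) = mex{0,1} = 2
g(8) = mex{1} = 0
g(9) = mex{1,2} = 0
g(10) = mex{1,2} = 0
g(11) = mex{0,2} = 1
So g(11) = 1.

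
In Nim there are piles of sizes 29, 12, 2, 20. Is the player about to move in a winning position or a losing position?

Nim-sum: 29 ⊕ 12 ⊕ 2 ⊕ 20 = 7.
The nim-sum is 7 ≠ 0, so this is an N-position: the player to move can win.

Winning position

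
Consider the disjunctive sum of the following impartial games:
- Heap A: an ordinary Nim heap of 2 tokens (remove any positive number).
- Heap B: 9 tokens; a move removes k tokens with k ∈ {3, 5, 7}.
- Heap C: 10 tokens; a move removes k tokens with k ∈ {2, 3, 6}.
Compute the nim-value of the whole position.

1

Heap A is a plain Nim heap of size 2, so its Grundy value is 2.
Grundy values for heap B (subtraction set {3, 5, 7}):
k:     0  1  2  3  4  5  6  7  8  9
g(k):  0  0  0  1  1  1  2  2  2  3
So g(9) = 3.
Grundy values for heap C (subtraction set {2, 3, 6}):
k:     0  1  2  3  4  5  6  7  8  9 10
g(k):  0  0  1  1  2  0  3  1  2  0  0
So g(10) = 0.
By the Sprague-Grundy theorem, the Grundy value of a sum of independent games is the XOR of the component values.
Combined value = 2 ⊕ 3 ⊕ 0 = 1.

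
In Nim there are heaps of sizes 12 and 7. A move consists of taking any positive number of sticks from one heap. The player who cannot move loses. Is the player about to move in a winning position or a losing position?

Winning position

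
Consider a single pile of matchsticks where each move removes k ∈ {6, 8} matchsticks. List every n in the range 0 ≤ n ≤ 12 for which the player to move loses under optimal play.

0, 1, 2, 3, 4, 5

Build the Grundy sequence with g(k) = mex{g(k−s) : s ∈ {6, 8}, s ≤ k}:
g(0) = mex{} = 0
g(1) = mex{} = 0
g(2) = mex{} = 0
g(3) = mex{} = 0
g(4) = mex{} = 0
g(5) = mex{} = 0
g(6) = mex{0} = 1
g(7) = mex{0} = 1
g(8) = mex{0} = 1
g(9) = mex{0} = 1
g(10) = mex{0} = 1
g(11) = mex{0} = 1
g(12) = mex{0,1} = 2
The P-positions (g = 0) in 0..12 are 0, 1, 2, 3, 4, 5.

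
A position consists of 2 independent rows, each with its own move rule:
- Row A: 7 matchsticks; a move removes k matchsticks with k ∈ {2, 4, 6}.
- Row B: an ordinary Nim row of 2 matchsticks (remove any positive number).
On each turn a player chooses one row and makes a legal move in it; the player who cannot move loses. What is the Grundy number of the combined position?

Grundy values for row A (subtraction set {2, 4, 6}):
k:     0  1  2  3  4  5  6  7
g(k):  0  0  1  1  2  2  3  3
So g(7) = 3.
Row B is a plain Nim row of size 2, so its Grundy value is 2.
The value of a disjunctive sum is the nim-sum of the parts.
Combined value = 3 ⊕ 2 = 1.

1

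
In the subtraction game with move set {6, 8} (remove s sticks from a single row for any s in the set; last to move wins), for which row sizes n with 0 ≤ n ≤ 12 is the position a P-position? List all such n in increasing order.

0, 1, 2, 3, 4, 5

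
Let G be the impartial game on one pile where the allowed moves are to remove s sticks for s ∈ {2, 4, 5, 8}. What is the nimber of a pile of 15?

1

Grundy values for subtraction set {2, 4, 5, 8}:
k:     0  1  2  3  4  5  6  7  8  9 10 11 12 13 14 15
g(k):  0  0  1  1  2  2  3  0  4  1  0  2  1  0  2  1
So g(15) = 1.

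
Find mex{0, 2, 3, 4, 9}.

1

0 is in the set but 1 is not, so the mex is 1.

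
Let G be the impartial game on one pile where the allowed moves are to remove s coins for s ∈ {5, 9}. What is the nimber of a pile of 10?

Build the Grundy sequence with g(k) = mex{g(k−s) : s ∈ {5, 9}, s ≤ k}:
g(0) = mex{} = 0
g(1) = mex{} = 0
g(2) = mex{} = 0
g(3) = mex{} = 0
g(4) = mex{} = 0
g(5) = mex{0} = 1
g(6) = mex{0} = 1
g(7) = mex{0} = 1
g(8) = mex{0} = 1
g(9) = mex{0} = 1
g(10) = mex{0,1} = 2
So g(10) = 2.

2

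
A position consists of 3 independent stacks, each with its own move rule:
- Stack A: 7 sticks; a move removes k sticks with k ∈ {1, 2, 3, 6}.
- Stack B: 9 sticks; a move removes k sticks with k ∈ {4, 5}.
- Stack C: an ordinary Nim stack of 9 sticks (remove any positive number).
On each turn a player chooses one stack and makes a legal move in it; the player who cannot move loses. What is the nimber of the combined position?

10

For stack A, compute g(0), g(1), … with moves {1, 2, 3, 6}:
k:     0  1  2  3  4  5  6  7
g(k):  0  1  2  3  0  1  2  3
So g(7) = 3.
For stack B, compute g(0), g(1), … with moves {4, 5}:
k:     0  1  2  3  4  5  6  7  8  9
g(k):  0  0  0  0  1  1  1  1  2  0
So g(9) = 0.
Stack C is a plain Nim stack of size 9, so its Grundy value is 9.
The value of a disjunctive sum is the nim-sum of the parts.
Combined value = 3 ⊕ 0 ⊕ 9 = 10.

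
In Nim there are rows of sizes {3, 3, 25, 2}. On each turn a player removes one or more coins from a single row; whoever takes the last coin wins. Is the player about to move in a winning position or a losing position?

Winning position

In binary:
  00011  (3)
  00011  (3)
  11001  (25)
  00010  (2)
  -----
  11011  (27)
The nim-sum is 27 ≠ 0, so this is an N-position: the player to move can win.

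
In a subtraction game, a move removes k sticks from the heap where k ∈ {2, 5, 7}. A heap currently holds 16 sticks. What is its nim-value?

1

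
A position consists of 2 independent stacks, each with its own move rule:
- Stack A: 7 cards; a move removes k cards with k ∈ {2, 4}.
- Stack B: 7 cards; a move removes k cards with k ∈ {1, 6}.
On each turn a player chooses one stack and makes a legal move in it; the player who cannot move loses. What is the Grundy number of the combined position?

Grundy values for stack A (subtraction set {2, 4}):
k:     0  1  2  3  4  5  6  7
g(k):  0  0  1  1  2  2  0  0
So g(7) = 0.
Grundy values for stack B (subtraction set {1, 6}):
k:     0  1  2  3  4  5  6  7
g(k):  0  1  0  1  0  1  2  0
So g(7) = 0.
The value of a disjunctive sum is the nim-sum of the parts.
Combined value = 0 ⊕ 0 = 0.

0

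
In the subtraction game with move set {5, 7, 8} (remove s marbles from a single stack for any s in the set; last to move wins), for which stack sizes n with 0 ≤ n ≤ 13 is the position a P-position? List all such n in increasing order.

0, 1, 2, 3, 4, 13

Grundy values for subtraction set {5, 7, 8}:
g(0) = mex{} = 0
g(1) = mex{} = 0
g(2) = mex{} = 0
g(3) = mex{} = 0
g(4) = mex{} = 0
g(5) = mex{0} = 1
g(6) = mex{0} = 1
g(7) = mex{0} = 1
g(8) = mex{0} = 1
g(9) = mex{0} = 1
g(10) = mex{0,1} = 2
g(11) = mex{0,1} = 2
g(12) = mex{0,1} = 2
g(13) = mex{1} = 0
The P-positions (g = 0) in 0..13 are 0, 1, 2, 3, 4, 13.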